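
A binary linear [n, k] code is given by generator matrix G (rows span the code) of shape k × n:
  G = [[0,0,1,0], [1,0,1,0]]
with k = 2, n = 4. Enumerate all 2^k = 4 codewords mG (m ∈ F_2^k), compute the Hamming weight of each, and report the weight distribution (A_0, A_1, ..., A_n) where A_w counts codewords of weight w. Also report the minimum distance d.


Weight distribution: A_0 = 1, A_1 = 2, A_2 = 1. Minimum distance d = 1.

Enumerate all 2^2 = 4 messages m ∈ F_2^2.
For each, compute codeword c = mG in F_2^4, then tally its weight.
  m = 00 → c = 0000, weight = 0.
  m = 10 → c = 0010, weight = 1.
  m = 01 → c = 1010, weight = 2.
  m = 11 → c = 1000, weight = 1.
Tally weights:
  weight 0: 1 codewords.
  weight 1: 2 codewords.
  weight 2: 1 codewords.
Minimum distance d = smallest w > 0 with A_w > 0 = 1.
Sanity: Σ A_w = 4 = 2^2 = 4 ✓.


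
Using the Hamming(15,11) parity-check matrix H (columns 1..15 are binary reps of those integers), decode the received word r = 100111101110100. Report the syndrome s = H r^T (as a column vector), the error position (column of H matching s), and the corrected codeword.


s = (0, 1, 0, 0)^T, error position = 4, corrected codeword c = 100011101110100

Compute s = H r^T mod 2 one row at a time:
  s_1 = 0 + 1 + 1 + 1 + 0 + 1 + 0 + 0 = 4 ≡ 0 (mod 2).
  s_2 = 1 + 1 + 1 + 1 + 0 + 1 + 0 + 0 = 5 ≡ 1 (mod 2).
  s_3 = 0 + 0 + 1 + 1 + 1 + 1 + 0 + 0 = 4 ≡ 0 (mod 2).
  s_4 = 1 + 0 + 1 + 1 + 1 + 1 + 1 + 0 = 6 ≡ 0 (mod 2).
s = (0, 1, 0, 0)^T — this equals column 4 of H (binary 0100), so error is at position 4.
Correct: flip bit 4 of r = 100111101110100 to get c = 100011101110100.


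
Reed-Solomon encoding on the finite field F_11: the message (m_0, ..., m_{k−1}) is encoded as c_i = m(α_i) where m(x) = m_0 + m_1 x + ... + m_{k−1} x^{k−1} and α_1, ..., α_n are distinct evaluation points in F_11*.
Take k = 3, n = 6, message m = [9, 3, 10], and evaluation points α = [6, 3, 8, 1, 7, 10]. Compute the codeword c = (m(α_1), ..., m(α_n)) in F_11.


c = [2, 9, 2, 0, 3, 5]

Message polynomial: m(x) = 9 + 3·x + 10·x^2 (mod 11).
For each evaluation point α_i, compute m(α_i) mod 11:
  α_1 = 6: Horner steps 10 → 8 → 2, so m(6) = 2.
  α_2 = 3: Horner steps 10 → 0 → 9, so m(3) = 9.
  α_3 = 8: Horner steps 10 → 6 → 2, so m(8) = 2.
  α_4 = 1: Horner steps 10 → 2 → 0, so m(1) = 0.
  α_5 = 7: Horner steps 10 → 7 → 3, so m(7) = 3.
  α_6 = 10: Horner steps 10 → 4 → 5, so m(10) = 5.
Codeword c = [2, 9, 2, 0, 3, 5] ∈ F_11^6.


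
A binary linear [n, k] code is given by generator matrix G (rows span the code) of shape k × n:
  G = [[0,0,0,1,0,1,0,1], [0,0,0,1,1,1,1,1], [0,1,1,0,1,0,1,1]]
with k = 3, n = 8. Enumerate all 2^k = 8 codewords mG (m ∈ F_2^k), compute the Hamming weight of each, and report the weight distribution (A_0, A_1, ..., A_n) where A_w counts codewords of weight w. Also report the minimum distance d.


Weight distribution: A_0 = 1, A_2 = 1, A_3 = 2, A_4 = 1, A_5 = 2, A_6 = 1. Minimum distance d = 2.

Enumerate all 2^3 = 8 messages m ∈ F_2^3.
For each, compute codeword c = mG in F_2^8, then tally its weight.
  m = 000 → c = 00000000, weight = 0.
  m = 100 → c = 00010101, weight = 3.
  m = 010 → c = 00011111, weight = 5.
  m = 110 → c = 00001010, weight = 2.
  m = 001 → c = 01101011, weight = 5.
  m = 101 → c = 01111110, weight = 6.
  m = 011 → c = 01110100, weight = 4.
  m = 111 → c = 01100001, weight = 3.
Tally weights:
  weight 0: 1 codewords.
  weight 2: 1 codewords.
  weight 3: 2 codewords.
  weight 4: 1 codewords.
  weight 5: 2 codewords.
  weight 6: 1 codewords.
Minimum distance d = smallest w > 0 with A_w > 0 = 2.
Sanity: Σ A_w = 8 = 2^3 = 8 ✓.


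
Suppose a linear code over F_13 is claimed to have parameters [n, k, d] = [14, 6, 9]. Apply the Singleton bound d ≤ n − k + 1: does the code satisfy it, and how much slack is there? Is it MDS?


Singleton RHS = n − k + 1 = 9, slack = 0, bound satisfied, MDS.

Singleton bound: d ≤ n − k + 1.
Here n = 14, k = 6, so n − k + 1 = 9.
Given d = 9, check d ≤ 9: YES.
Slack = (n − k + 1) − d = 0.
The code is MDS (slack = 0).
Description: the claimed parameters are [14, 6, 9]_13; such a code would be MDS (meets Singleton bound).


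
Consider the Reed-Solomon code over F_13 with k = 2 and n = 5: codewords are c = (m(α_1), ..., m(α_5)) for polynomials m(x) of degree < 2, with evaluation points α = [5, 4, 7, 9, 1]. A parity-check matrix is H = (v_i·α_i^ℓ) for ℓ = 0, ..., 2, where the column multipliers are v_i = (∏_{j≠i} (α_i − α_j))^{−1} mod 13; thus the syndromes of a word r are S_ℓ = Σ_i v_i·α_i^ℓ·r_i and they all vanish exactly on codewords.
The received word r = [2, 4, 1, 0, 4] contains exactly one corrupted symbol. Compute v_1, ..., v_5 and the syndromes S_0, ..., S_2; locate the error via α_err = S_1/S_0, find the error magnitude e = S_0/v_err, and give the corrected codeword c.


S = (3, 12, 9), error at position 2, error magnitude e = 8, c = [2, 9, 1, 0, 4].

Step 1: column multipliers v_i = (∏_{j≠i}(α_i − α_j))^{−1} mod 13.
  i = 1 (α = 5): (5−4)(5−7)(5−9)(5−1) = 1·(−2)·(−4)·4 = 32 ≡ 6, so v_1 = 6^{−1} = 11 (mod 13).
  i = 2 (α = 4): (4−5)(4−7)(4−9)(4−1) = (−1)·(−3)·(−5)·3 = −45 ≡ 7, so v_2 = 7^{−1} = 2 (mod 13).
  i = 3 (α = 7): (7−5)(7−4)(7−9)(7−1) = 2·3·(−2)·6 = −72 ≡ 6, so v_3 = 6^{−1} = 11 (mod 13).
  i = 4 (α = 9): (9−5)(9−4)(9−7)(9−1) = 4·5·2·8 = 320 ≡ 8, so v_4 = 8^{−1} = 5 (mod 13).
  i = 5 (α = 1): (1−5)(1−4)(1−7)(1−9) = (−4)·(−3)·(−6)·(−8) = 576 ≡ 4, so v_5 = 4^{−1} = 10 (mod 13).
  v = [11, 2, 11, 5, 10].
Step 2: syndromes of r = [2, 4, 1, 0, 4] (all sums mod 13).
  S_0 = Σ v_i r_i = 11·2 + 2·4 + 11·1 + 5·0 + 10·4 = 81 ≡ 3.
  S_1 = Σ v_i α_i r_i = 11·5·2 + 2·4·4 + 11·7·1 + 5·9·0 + 10·1·4 = 259 ≡ 12.
  α_i^2 mod 13 = [12, 3, 10, 3, 1].
  S_2 = Σ v_i α_i^2 r_i = 11·12·2 + 2·3·4 + 11·10·1 + 5·3·0 + 10·1·4 = 438 ≡ 9.
  S = (3, 12, 9) ≠ 0, so r is not a codeword (an error is present).
Step 3: locate the error. For a single error e at position i, S_ℓ = v_i·e·α_i^ℓ, so α_err = S_1/S_0.
  S_0^{−1} = 3^{−1} = 9 (mod 13), so α_err = 12·9 = 108 ≡ 4 = α_2. Error position i = 2.
  Consistency check: S_2/S_1 = 9·12 = 108 ≡ 4 = α_err ✓ (single-error assumption holds).
Step 4: error magnitude e = S_0/v_2 = S_0·∏_{j≠2}(α_2 − α_j) = 3·7 = 21 ≡ 8 (mod 13).
Step 5: correct position 2: c_2 = r_2 − e = 4 − 8 ≡ 9 (mod 13). Hence c = [2, 9, 1, 0, 4].
  Check: interpolating c through the α_i gives m(x) = 11 + 6·x (degree < 2) with m(α_i) = c_i for every i, so c is indeed a codeword.


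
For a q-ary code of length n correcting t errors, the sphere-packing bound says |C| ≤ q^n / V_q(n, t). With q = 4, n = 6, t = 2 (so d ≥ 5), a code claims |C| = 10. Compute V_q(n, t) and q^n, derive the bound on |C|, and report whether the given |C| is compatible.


V_q(n, t) = 154, q^n = 4096, Hamming bound = 26, |C| = 10 ≤ bound (satisfied).

Step 1: Compute V_q(n, t) = Σ_{j=0}^2 C(n, j) (q−1)^j.
  j = 0: C(6,0)·(3)^0 = 1·1 = 1.
  j = 1: C(6,1)·(3)^1 = 6·3 = 18.
  j = 2: C(6,2)·(3)^2 = 15·9 = 135.
  V_q(n, t) = 1 + 18 + 135 = 154.
Step 2: q^n = 4^6 = 4096.
Step 3: Hamming bound ⌊q^n / V_q(n,t)⌋ = ⌊4096/154⌋ = 26.
Step 4: Compare |C| = 10 to 26: satisfied.
The claimed |C| lies below the Hamming bound.


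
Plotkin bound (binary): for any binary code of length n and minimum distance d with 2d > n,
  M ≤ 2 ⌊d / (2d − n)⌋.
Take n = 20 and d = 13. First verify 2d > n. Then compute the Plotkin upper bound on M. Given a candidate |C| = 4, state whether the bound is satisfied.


Plotkin bound M ≤ 4; given |C| = 4 ≤ bound (satisfied).

Check applicability: 2d = 26, n = 20.
2d − n = 6 > 0, so Plotkin applies.
Compute d/(2d−n) = 13/6 ≈ 2.1667.
⌊d/(2d−n)⌋ = 2.
Plotkin bound: M ≤ 2·2 = 4.
Given |C| = 4, check: satisfied.
This |C| is at the Plotkin bound.


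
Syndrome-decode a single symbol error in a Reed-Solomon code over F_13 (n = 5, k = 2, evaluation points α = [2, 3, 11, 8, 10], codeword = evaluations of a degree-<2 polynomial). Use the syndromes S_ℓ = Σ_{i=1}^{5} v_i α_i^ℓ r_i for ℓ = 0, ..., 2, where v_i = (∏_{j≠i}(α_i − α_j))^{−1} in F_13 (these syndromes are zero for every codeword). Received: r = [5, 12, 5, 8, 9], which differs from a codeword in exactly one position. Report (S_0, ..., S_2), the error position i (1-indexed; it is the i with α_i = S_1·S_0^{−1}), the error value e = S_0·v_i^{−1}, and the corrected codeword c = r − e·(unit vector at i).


S = (10, 6, 1), error at position 3, error magnitude e = 2, c = [5, 12, 3, 8, 9].

Step 1: column multipliers v_i = (∏_{j≠i}(α_i − α_j))^{−1} mod 13.
  i = 1 (α = 2): (2−3)(2−11)(2−8)(2−10) = (−1)·(−9)·(−6)·(−8) = 432 ≡ 3, so v_1 = 3^{−1} = 9 (mod 13).
  i = 2 (α = 3): (3−2)(3−11)(3−8)(3−10) = 1·(−8)·(−5)·(−7) = −280 ≡ 6, so v_2 = 6^{−1} = 11 (mod 13).
  i = 3 (α = 11): (11−2)(11−3)(11−8)(11−10) = 9·8·3·1 = 216 ≡ 8, so v_3 = 8^{−1} = 5 (mod 13).
  i = 4 (α = 8): (8−2)(8−3)(8−11)(8−10) = 6·5·(−3)·(−2) = 180 ≡ 11, so v_4 = 11^{−1} = 6 (mod 13).
  i = 5 (α = 10): (10−2)(10−3)(10−11)(10−8) = 8·7·(−1)·2 = −112 ≡ 5, so v_5 = 5^{−1} = 8 (mod 13).
  v = [9, 11, 5, 6, 8].
Step 2: syndromes of r = [5, 12, 5, 8, 9] (all sums mod 13).
  S_0 = Σ v_i r_i = 9·5 + 11·12 + 5·5 + 6·8 + 8·9 = 322 ≡ 10.
  S_1 = Σ v_i α_i r_i = 9·2·5 + 11·3·12 + 5·11·5 + 6·8·8 + 8·10·9 = 1865 ≡ 6.
  α_i^2 mod 13 = [4, 9, 4, 12, 9].
  S_2 = Σ v_i α_i^2 r_i = 9·4·5 + 11·9·12 + 5·4·5 + 6·12·8 + 8·9·9 = 2692 ≡ 1.
  S = (10, 6, 1) ≠ 0, so r is not a codeword (an error is present).
Step 3: locate the error. For a single error e at position i, S_ℓ = v_i·e·α_i^ℓ, so α_err = S_1/S_0.
  S_0^{−1} = 10^{−1} = 4 (mod 13), so α_err = 6·4 = 24 ≡ 11 = α_3. Error position i = 3.
  Consistency check: S_2/S_1 = 1·11 = 11 ≡ 11 = α_err ✓ (single-error assumption holds).
Step 4: error magnitude e = S_0/v_3 = S_0·∏_{j≠3}(α_3 − α_j) = 10·8 = 80 ≡ 2 (mod 13).
Step 5: correct position 3: c_3 = r_3 − e = 5 − 2 ≡ 3 (mod 13). Hence c = [5, 12, 3, 8, 9].
  Check: interpolating c through the α_i gives m(x) = 4 + 7·x (degree < 2) with m(α_i) = c_i for every i, so c is indeed a codeword.


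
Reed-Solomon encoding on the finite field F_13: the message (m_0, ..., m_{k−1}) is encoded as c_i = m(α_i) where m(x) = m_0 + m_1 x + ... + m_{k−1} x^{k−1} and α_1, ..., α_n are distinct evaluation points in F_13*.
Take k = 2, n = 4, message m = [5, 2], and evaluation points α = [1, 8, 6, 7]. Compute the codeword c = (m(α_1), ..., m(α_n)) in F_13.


c = [7, 8, 4, 6]

Message polynomial: m(x) = 5 + 2·x (mod 13).
For each evaluation point α_i, compute m(α_i) mod 13:
  α_1 = 1: Horner steps 2 → 7, so m(1) = 7.
  α_2 = 8: Horner steps 2 → 8, so m(8) = 8.
  α_3 = 6: Horner steps 2 → 4, so m(6) = 4.
  α_4 = 7: Horner steps 2 → 6, so m(7) = 6.
Codeword c = [7, 8, 4, 6] ∈ F_13^4.


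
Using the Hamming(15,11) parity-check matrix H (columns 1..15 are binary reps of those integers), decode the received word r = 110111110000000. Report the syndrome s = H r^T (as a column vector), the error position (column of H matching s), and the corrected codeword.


s = (1, 0, 1, 1)^T, error position = 11, corrected codeword c = 110111110010000

Compute s = H r^T mod 2 one row at a time:
  s_1 = 1 + 0 + 0 + 0 + 0 + 0 + 0 + 0 = 1 ≡ 1 (mod 2).
  s_2 = 1 + 1 + 1 + 1 + 0 + 0 + 0 + 0 = 4 ≡ 0 (mod 2).
  s_3 = 1 + 0 + 1 + 1 + 0 + 0 + 0 + 0 = 3 ≡ 1 (mod 2).
  s_4 = 1 + 0 + 1 + 1 + 0 + 0 + 0 + 0 = 3 ≡ 1 (mod 2).
s = (1, 0, 1, 1)^T — this equals column 11 of H (binary 1011), so error is at position 11.
Correct: flip bit 11 of r = 110111110000000 to get c = 110111110010000.


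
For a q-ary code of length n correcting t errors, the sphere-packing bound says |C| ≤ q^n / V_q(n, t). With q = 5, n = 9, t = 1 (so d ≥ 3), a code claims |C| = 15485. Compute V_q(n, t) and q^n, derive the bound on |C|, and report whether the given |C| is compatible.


V_q(n, t) = 37, q^n = 1953125, Hamming bound = 52787, |C| = 15485 ≤ bound (satisfied).

Step 1: Compute V_q(n, t) = Σ_{j=0}^1 C(n, j) (q−1)^j.
  j = 0: C(9,0)·(4)^0 = 1·1 = 1.
  j = 1: C(9,1)·(4)^1 = 9·4 = 36.
  V_q(n, t) = 1 + 36 = 37.
Step 2: q^n = 5^9 = 1953125.
Step 3: Hamming bound ⌊q^n / V_q(n,t)⌋ = ⌊1953125/37⌋ = 52787.
Step 4: Compare |C| = 15485 to 52787: satisfied.
The claimed |C| lies below the Hamming bound.


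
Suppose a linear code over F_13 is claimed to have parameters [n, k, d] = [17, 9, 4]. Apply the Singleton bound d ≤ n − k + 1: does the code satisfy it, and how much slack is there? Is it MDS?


Singleton RHS = n − k + 1 = 9, slack = 5, bound satisfied, not MDS.

Singleton bound: d ≤ n − k + 1.
Here n = 17, k = 9, so n − k + 1 = 9.
Given d = 4, check d ≤ 9: YES.
Slack = (n − k + 1) − d = 5.
The code is NOT MDS (slack = 5 > 0).
Description: the claimed parameters are [17, 9, 4]_13; such a code would be non-MDS.


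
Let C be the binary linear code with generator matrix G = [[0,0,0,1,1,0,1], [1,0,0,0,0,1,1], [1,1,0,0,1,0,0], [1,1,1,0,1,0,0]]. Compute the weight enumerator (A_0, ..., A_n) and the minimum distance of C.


Weight distribution: A_0 = 1, A_1 = 1, A_3 = 4, A_4 = 7, A_5 = 3. Minimum distance d = 1.

Enumerate all 2^4 = 16 messages m ∈ F_2^4.
For each, compute codeword c = mG in F_2^7, then tally its weight.
  m = 0000 → c = 0000000, weight = 0.
  m = 1000 → c = 0001101, weight = 3.
  m = 0100 → c = 1000011, weight = 3.
  m = 1100 → c = 1001110, weight = 4.
  m = 0010 → c = 1100100, weight = 3.
  m = 1010 → c = 1101001, weight = 4.
  m = 0110 → c = 0100111, weight = 4.
  m = 1110 → c = 0101010, weight = 3.
  m = 0001 → c = 1110100, weight = 4.
  m = 1001 → c = 1111001, weight = 5.
  m = 0101 → c = 0110111, weight = 5.
  m = 1101 → c = 0111010, weight = 4.
  m = 0011 → c = 0010000, weight = 1.
  m = 1011 → c = 0011101, weight = 4.
  m = 0111 → c = 1010011, weight = 4.
  m = 1111 → c = 1011110, weight = 5.
Tally weights:
  weight 0: 1 codewords.
  weight 1: 1 codewords.
  weight 3: 4 codewords.
  weight 4: 7 codewords.
  weight 5: 3 codewords.
Minimum distance d = smallest w > 0 with A_w > 0 = 1.
Sanity: Σ A_w = 16 = 2^4 = 16 ✓.


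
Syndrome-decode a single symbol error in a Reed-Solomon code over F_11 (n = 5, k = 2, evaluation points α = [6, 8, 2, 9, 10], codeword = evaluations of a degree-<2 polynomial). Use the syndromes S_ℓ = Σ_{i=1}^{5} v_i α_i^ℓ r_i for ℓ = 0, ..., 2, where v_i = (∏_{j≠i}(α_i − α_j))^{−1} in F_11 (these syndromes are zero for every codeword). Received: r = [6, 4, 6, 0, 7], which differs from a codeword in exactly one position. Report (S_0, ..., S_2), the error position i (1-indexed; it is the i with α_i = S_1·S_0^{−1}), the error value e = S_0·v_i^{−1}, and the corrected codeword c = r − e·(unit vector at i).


S = (9, 10, 5), error at position 1, error magnitude e = 5, c = [1, 4, 6, 0, 7].

Step 1: column multipliers v_i = (∏_{j≠i}(α_i − α_j))^{−1} mod 11.
  i = 1 (α = 6): (6−8)(6−2)(6−9)(6−10) = (−2)·4·(−3)·(−4) = −96 ≡ 3, so v_1 = 3^{−1} = 4 (mod 11).
  i = 2 (α = 8): (8−6)(8−2)(8−9)(8−10) = 2·6·(−1)·(−2) = 24 ≡ 2, so v_2 = 2^{−1} = 6 (mod 11).
  i = 3 (α = 2): (2−6)(2−8)(2−9)(2−10) = (−4)·(−6)·(−7)·(−8) = 1344 ≡ 2, so v_3 = 2^{−1} = 6 (mod 11).
  i = 4 (α = 9): (9−6)(9−8)(9−2)(9−10) = 3·1·7·(−1) = −21 ≡ 1, so v_4 = 1^{−1} = 1 (mod 11).
  i = 5 (α = 10): (10−6)(10−8)(10−2)(10−9) = 4·2·8·1 = 64 ≡ 9, so v_5 = 9^{−1} = 5 (mod 11).
  v = [4, 6, 6, 1, 5].
Step 2: syndromes of r = [6, 4, 6, 0, 7] (all sums mod 11).
  S_0 = Σ v_i r_i = 4·6 + 6·4 + 6·6 + 1·0 + 5·7 = 119 ≡ 9.
  S_1 = Σ v_i α_i r_i = 4·6·6 + 6·8·4 + 6·2·6 + 1·9·0 + 5·10·7 = 758 ≡ 10.
  α_i^2 mod 11 = [3, 9, 4, 4, 1].
  S_2 = Σ v_i α_i^2 r_i = 4·3·6 + 6·9·4 + 6·4·6 + 1·4·0 + 5·1·7 = 467 ≡ 5.
  S = (9, 10, 5) ≠ 0, so r is not a codeword (an error is present).
Step 3: locate the error. For a single error e at position i, S_ℓ = v_i·e·α_i^ℓ, so α_err = S_1/S_0.
  S_0^{−1} = 9^{−1} = 5 (mod 11), so α_err = 10·5 = 50 ≡ 6 = α_1. Error position i = 1.
  Consistency check: S_2/S_1 = 5·10 = 50 ≡ 6 = α_err ✓ (single-error assumption holds).
Step 4: error magnitude e = S_0/v_1 = S_0·∏_{j≠1}(α_1 − α_j) = 9·3 = 27 ≡ 5 (mod 11).
Step 5: correct position 1: c_1 = r_1 − e = 6 − 5 ≡ 1 (mod 11). Hence c = [1, 4, 6, 0, 7].
  Check: interpolating c through the α_i gives m(x) = 3 + 7·x (degree < 2) with m(α_i) = c_i for every i, so c is indeed a codeword.


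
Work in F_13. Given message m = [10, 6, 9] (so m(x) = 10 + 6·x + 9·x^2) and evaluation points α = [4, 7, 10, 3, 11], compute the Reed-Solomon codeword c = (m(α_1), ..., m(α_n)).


c = [9, 12, 8, 5, 8]

Message polynomial: m(x) = 10 + 6·x + 9·x^2 (mod 13).
For each evaluation point α_i, compute m(α_i) mod 13:
  α_1 = 4: Horner steps 9 → 3 → 9, so m(4) = 9.
  α_2 = 7: Horner steps 9 → 4 → 12, so m(7) = 12.
  α_3 = 10: Horner steps 9 → 5 → 8, so m(10) = 8.
  α_4 = 3: Horner steps 9 → 7 → 5, so m(3) = 5.
  α_5 = 11: Horner steps 9 → 1 → 8, so m(11) = 8.
Codeword c = [9, 12, 8, 5, 8] ∈ F_13^5.


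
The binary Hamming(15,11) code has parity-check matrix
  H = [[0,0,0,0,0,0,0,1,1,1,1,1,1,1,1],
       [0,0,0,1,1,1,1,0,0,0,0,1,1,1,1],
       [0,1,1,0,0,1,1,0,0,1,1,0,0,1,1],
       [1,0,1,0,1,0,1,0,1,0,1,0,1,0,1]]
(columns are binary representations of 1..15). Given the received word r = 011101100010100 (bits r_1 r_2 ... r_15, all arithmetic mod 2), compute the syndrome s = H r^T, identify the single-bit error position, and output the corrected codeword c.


s = (0, 0, 1, 0)^T, error position = 2, corrected codeword c = 001101100010100

Compute s = H r^T mod 2 one row at a time:
  s_1 = 0 + 0 + 0 + 1 + 0 + 1 + 0 + 0 = 2 ≡ 0 (mod 2).
  s_2 = 1 + 0 + 1 + 1 + 0 + 1 + 0 + 0 = 4 ≡ 0 (mod 2).
  s_3 = 1 + 1 + 1 + 1 + 0 + 1 + 0 + 0 = 5 ≡ 1 (mod 2).
  s_4 = 0 + 1 + 0 + 1 + 0 + 1 + 1 + 0 = 4 ≡ 0 (mod 2).
s = (0, 0, 1, 0)^T — this equals column 2 of H (binary 0010), so error is at position 2.
Correct: flip bit 2 of r = 011101100010100 to get c = 001101100010100.


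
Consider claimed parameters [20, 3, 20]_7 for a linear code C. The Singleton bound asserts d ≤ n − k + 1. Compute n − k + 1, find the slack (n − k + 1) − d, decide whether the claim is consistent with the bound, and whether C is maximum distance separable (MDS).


Singleton RHS = n − k + 1 = 18, slack = -2, bound violated (no such code; not MDS).

Singleton bound: d ≤ n − k + 1.
Here n = 20, k = 3, so n − k + 1 = 18.
Given d = 20, check d ≤ 18: NO.
Slack = (n − k + 1) − d = -2.
The slack is negative: d = 20 exceeds n − k + 1 = 18 by 2, so the Singleton bound is violated and no linear [20, 3, 20]_7 code can exist. In particular it is not MDS (MDS requires d = n − k + 1 exactly).
Description: the claimed parameters are [20, 3, 20]_7; such a code would be impossible (violates the Singleton bound).


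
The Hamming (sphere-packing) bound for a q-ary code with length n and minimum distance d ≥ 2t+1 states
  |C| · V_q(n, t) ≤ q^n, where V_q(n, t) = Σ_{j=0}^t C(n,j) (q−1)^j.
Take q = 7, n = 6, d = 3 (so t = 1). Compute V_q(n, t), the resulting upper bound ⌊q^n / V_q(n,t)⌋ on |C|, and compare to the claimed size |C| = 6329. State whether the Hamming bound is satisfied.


V_q(n, t) = 37, q^n = 117649, Hamming bound = 3179, |C| = 6329 > bound (violated).

Step 1: Compute V_q(n, t) = Σ_{j=0}^1 C(n, j) (q−1)^j.
  j = 0: C(6,0)·(6)^0 = 1·1 = 1.
  j = 1: C(6,1)·(6)^1 = 6·6 = 36.
  V_q(n, t) = 1 + 36 = 37.
Step 2: q^n = 7^6 = 117649.
Step 3: Hamming bound ⌊q^n / V_q(n,t)⌋ = ⌊117649/37⌋ = 3179.
Step 4: Compare |C| = 6329 to 3179: violated.
The claimed |C| lies above the Hamming bound, so no 7-ary code of length 6 with d ≥ 3 can have 6329 codewords.


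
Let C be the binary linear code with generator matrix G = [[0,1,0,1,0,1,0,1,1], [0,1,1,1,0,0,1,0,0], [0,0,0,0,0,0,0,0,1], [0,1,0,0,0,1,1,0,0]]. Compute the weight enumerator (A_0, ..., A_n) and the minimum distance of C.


Weight distribution: A_0 = 1, A_1 = 1, A_3 = 4, A_4 = 7, A_5 = 3. Minimum distance d = 1.

Enumerate all 2^4 = 16 messages m ∈ F_2^4.
For each, compute codeword c = mG in F_2^9, then tally its weight.
  m = 0000 → c = 000000000, weight = 0.
  m = 1000 → c = 010101011, weight = 5.
  m = 0100 → c = 011100100, weight = 4.
  m = 1100 → c = 001001111, weight = 5.
  m = 0010 → c = 000000001, weight = 1.
  m = 1010 → c = 010101010, weight = 4.
  m = 0110 → c = 011100101, weight = 5.
  m = 1110 → c = 001001110, weight = 4.
  m = 0001 → c = 010001100, weight = 3.
  m = 1001 → c = 000100111, weight = 4.
  m = 0101 → c = 001101000, weight = 3.
  m = 1101 → c = 011000011, weight = 4.
  m = 0011 → c = 010001101, weight = 4.
  m = 1011 → c = 000100110, weight = 3.
  m = 0111 → c = 001101001, weight = 4.
  m = 1111 → c = 011000010, weight = 3.
Tally weights:
  weight 0: 1 codewords.
  weight 1: 1 codewords.
  weight 3: 4 codewords.
  weight 4: 7 codewords.
  weight 5: 3 codewords.
Minimum distance d = smallest w > 0 with A_w > 0 = 1.
Sanity: Σ A_w = 16 = 2^4 = 16 ✓.


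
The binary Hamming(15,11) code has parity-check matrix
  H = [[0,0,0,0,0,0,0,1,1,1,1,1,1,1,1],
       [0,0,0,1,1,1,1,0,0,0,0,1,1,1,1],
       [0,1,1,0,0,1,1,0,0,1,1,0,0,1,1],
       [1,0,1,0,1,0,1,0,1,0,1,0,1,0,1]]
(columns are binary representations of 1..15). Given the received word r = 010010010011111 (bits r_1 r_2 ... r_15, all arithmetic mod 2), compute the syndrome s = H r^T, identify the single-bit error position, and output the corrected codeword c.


s = (0, 1, 0, 0)^T, error position = 4, corrected codeword c = 010110010011111

Compute s = H r^T mod 2 one row at a time:
  s_1 = 1 + 0 + 0 + 1 + 1 + 1 + 1 + 1 = 6 ≡ 0 (mod 2).
  s_2 = 0 + 1 + 0 + 0 + 1 + 1 + 1 + 1 = 5 ≡ 1 (mod 2).
  s_3 = 1 + 0 + 0 + 0 + 0 + 1 + 1 + 1 = 4 ≡ 0 (mod 2).
  s_4 = 0 + 0 + 1 + 0 + 0 + 1 + 1 + 1 = 4 ≡ 0 (mod 2).
s = (0, 1, 0, 0)^T — this equals column 4 of H (binary 0100), so error is at position 4.
Correct: flip bit 4 of r = 010010010011111 to get c = 010110010011111.


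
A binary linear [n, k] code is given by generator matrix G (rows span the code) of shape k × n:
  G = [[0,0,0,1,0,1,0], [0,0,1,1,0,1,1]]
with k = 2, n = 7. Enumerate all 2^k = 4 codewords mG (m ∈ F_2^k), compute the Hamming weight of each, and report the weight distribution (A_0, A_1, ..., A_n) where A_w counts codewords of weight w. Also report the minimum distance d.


Weight distribution: A_0 = 1, A_2 = 2, A_4 = 1. Minimum distance d = 2.

Enumerate all 2^2 = 4 messages m ∈ F_2^2.
For each, compute codeword c = mG in F_2^7, then tally its weight.
  m = 00 → c = 0000000, weight = 0.
  m = 10 → c = 0001010, weight = 2.
  m = 01 → c = 0011011, weight = 4.
  m = 11 → c = 0010001, weight = 2.
Tally weights:
  weight 0: 1 codewords.
  weight 2: 2 codewords.
  weight 4: 1 codewords.
Minimum distance d = smallest w > 0 with A_w > 0 = 2.
Sanity: Σ A_w = 4 = 2^2 = 4 ✓.


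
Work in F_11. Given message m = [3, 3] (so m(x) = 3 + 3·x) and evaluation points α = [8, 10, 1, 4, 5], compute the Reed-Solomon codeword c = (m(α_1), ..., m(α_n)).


c = [5, 0, 6, 4, 7]

Message polynomial: m(x) = 3 + 3·x (mod 11).
For each evaluation point α_i, compute m(α_i) mod 11:
  α_1 = 8: Horner steps 3 → 5, so m(8) = 5.
  α_2 = 10: Horner steps 3 → 0, so m(10) = 0.
  α_3 = 1: Horner steps 3 → 6, so m(1) = 6.
  α_4 = 4: Horner steps 3 → 4, so m(4) = 4.
  α_5 = 5: Horner steps 3 → 7, so m(5) = 7.
Codeword c = [5, 0, 6, 4, 7] ∈ F_11^5.


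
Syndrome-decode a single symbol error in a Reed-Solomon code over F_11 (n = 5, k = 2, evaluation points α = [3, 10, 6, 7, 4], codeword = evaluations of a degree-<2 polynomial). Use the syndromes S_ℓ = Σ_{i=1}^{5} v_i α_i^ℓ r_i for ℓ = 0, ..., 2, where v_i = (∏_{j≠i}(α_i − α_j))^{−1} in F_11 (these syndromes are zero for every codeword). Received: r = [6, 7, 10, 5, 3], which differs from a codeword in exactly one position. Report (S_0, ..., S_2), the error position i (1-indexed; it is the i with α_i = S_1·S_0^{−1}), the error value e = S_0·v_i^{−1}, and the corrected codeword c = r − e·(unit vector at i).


S = (1, 6, 3), error at position 3, error magnitude e = 2, c = [6, 7, 8, 5, 3].

Step 1: column multipliers v_i = (∏_{j≠i}(α_i − α_j))^{−1} mod 11.
  i = 1 (α = 3): (3−10)(3−6)(3−7)(3−4) = (−7)·(−3)·(−4)·(−1) = 84 ≡ 7, so v_1 = 7^{−1} = 8 (mod 11).
  i = 2 (α = 10): (10−3)(10−6)(10−7)(10−4) = 7·4·3·6 = 504 ≡ 9, so v_2 = 9^{−1} = 5 (mod 11).
  i = 3 (α = 6): (6−3)(6−10)(6−7)(6−4) = 3·(−4)·(−1)·2 = 24 ≡ 2, so v_3 = 2^{−1} = 6 (mod 11).
  i = 4 (α = 7): (7−3)(7−10)(7−6)(7−4) = 4·(−3)·1·3 = −36 ≡ 8, so v_4 = 8^{−1} = 7 (mod 11).
  i = 5 (α = 4): (4−3)(4−10)(4−6)(4−7) = 1·(−6)·(−2)·(−3) = −36 ≡ 8, so v_5 = 8^{−1} = 7 (mod 11).
  v = [8, 5, 6, 7, 7].
Step 2: syndromes of r = [6, 7, 10, 5, 3] (all sums mod 11).
  S_0 = Σ v_i r_i = 8·6 + 5·7 + 6·10 + 7·5 + 7·3 = 199 ≡ 1.
  S_1 = Σ v_i α_i r_i = 8·3·6 + 5·10·7 + 6·6·10 + 7·7·5 + 7·4·3 = 1183 ≡ 6.
  α_i^2 mod 11 = [9, 1, 3, 5, 5].
  S_2 = Σ v_i α_i^2 r_i = 8·9·6 + 5·1·7 + 6·3·10 + 7·5·5 + 7·5·3 = 927 ≡ 3.
  S = (1, 6, 3) ≠ 0, so r is not a codeword (an error is present).
Step 3: locate the error. For a single error e at position i, S_ℓ = v_i·e·α_i^ℓ, so α_err = S_1/S_0.
  S_0^{−1} = 1^{−1} = 1 (mod 11), so α_err = 6·1 = 6 ≡ 6 = α_3. Error position i = 3.
  Consistency check: S_2/S_1 = 3·2 = 6 ≡ 6 = α_err ✓ (single-error assumption holds).
Step 4: error magnitude e = S_0/v_3 = S_0·∏_{j≠3}(α_3 − α_j) = 1·2 = 2 ≡ 2 (mod 11).
Step 5: correct position 3: c_3 = r_3 − e = 10 − 2 ≡ 8 (mod 11). Hence c = [6, 7, 8, 5, 3].
  Check: interpolating c through the α_i gives m(x) = 4 + 8·x (degree < 2) with m(α_i) = c_i for every i, so c is indeed a codeword.


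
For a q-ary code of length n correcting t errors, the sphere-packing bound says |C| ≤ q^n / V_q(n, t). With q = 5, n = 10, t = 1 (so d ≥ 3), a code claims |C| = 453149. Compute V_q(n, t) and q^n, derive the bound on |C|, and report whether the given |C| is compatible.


V_q(n, t) = 41, q^n = 9765625, Hamming bound = 238185, |C| = 453149 > bound (violated).

Step 1: Compute V_q(n, t) = Σ_{j=0}^1 C(n, j) (q−1)^j.
  j = 0: C(10,0)·(4)^0 = 1·1 = 1.
  j = 1: C(10,1)·(4)^1 = 10·4 = 40.
  V_q(n, t) = 1 + 40 = 41.
Step 2: q^n = 5^10 = 9765625.
Step 3: Hamming bound ⌊q^n / V_q(n,t)⌋ = ⌊9765625/41⌋ = 238185.
Step 4: Compare |C| = 453149 to 238185: violated.
The claimed |C| lies above the Hamming bound, so no 5-ary code of length 10 with d ≥ 3 can have 453149 codewords.


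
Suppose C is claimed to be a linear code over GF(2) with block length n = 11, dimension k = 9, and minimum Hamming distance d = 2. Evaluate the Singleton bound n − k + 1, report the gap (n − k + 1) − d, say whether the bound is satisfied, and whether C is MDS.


Singleton RHS = n − k + 1 = 3, slack = 1, bound satisfied, not MDS.

Singleton bound: d ≤ n − k + 1.
Here n = 11, k = 9, so n − k + 1 = 3.
Given d = 2, check d ≤ 3: YES.
Slack = (n − k + 1) − d = 1.
The code is NOT MDS (slack = 1 > 0).
Description: the claimed parameters are [11, 9, 2]_2; such a code would be non-MDS.


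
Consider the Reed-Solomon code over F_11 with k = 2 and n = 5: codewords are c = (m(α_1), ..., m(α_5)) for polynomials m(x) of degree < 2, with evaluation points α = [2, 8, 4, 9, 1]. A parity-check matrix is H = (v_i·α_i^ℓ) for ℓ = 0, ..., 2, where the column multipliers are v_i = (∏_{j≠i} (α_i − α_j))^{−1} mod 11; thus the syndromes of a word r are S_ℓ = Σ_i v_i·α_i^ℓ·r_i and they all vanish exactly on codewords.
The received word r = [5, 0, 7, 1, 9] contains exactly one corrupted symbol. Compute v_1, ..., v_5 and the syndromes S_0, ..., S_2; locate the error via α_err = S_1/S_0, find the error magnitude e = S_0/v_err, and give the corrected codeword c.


S = (9, 9, 9), error at position 5, error magnitude e = 5, c = [5, 0, 7, 1, 4].

Step 1: column multipliers v_i = (∏_{j≠i}(α_i − α_j))^{−1} mod 11.
  i = 1 (α = 2): (2−8)(2−4)(2−9)(2−1) = (−6)·(−2)·(−7)·1 = −84 ≡ 4, so v_1 = 4^{−1} = 3 (mod 11).
  i = 2 (α = 8): (8−2)(8−4)(8−9)(8−1) = 6·4·(−1)·7 = −168 ≡ 8, so v_2 = 8^{−1} = 7 (mod 11).
  i = 3 (α = 4): (4−2)(4−8)(4−9)(4−1) = 2·(−4)·(−5)·3 = 120 ≡ 10, so v_3 = 10^{−1} = 10 (mod 11).
  i = 4 (α = 9): (9−2)(9−8)(9−4)(9−1) = 7·1·5·8 = 280 ≡ 5, so v_4 = 5^{−1} = 9 (mod 11).
  i = 5 (α = 1): (1−2)(1−8)(1−4)(1−9) = (−1)·(−7)·(−3)·(−8) = 168 ≡ 3, so v_5 = 3^{−1} = 4 (mod 11).
  v = [3, 7, 10, 9, 4].
Step 2: syndromes of r = [5, 0, 7, 1, 9] (all sums mod 11).
  S_0 = Σ v_i r_i = 3·5 + 7·0 + 10·7 + 9·1 + 4·9 = 130 ≡ 9.
  S_1 = Σ v_i α_i r_i = 3·2·5 + 7·8·0 + 10·4·7 + 9·9·1 + 4·1·9 = 427 ≡ 9.
  α_i^2 mod 11 = [4, 9, 5, 4, 1].
  S_2 = Σ v_i α_i^2 r_i = 3·4·5 + 7·9·0 + 10·5·7 + 9·4·1 + 4·1·9 = 482 ≡ 9.
  S = (9, 9, 9) ≠ 0, so r is not a codeword (an error is present).
Step 3: locate the error. For a single error e at position i, S_ℓ = v_i·e·α_i^ℓ, so α_err = S_1/S_0.
  S_0^{−1} = 9^{−1} = 5 (mod 11), so α_err = 9·5 = 45 ≡ 1 = α_5. Error position i = 5.
  Consistency check: S_2/S_1 = 9·5 = 45 ≡ 1 = α_err ✓ (single-error assumption holds).
Step 4: error magnitude e = S_0/v_5 = S_0·∏_{j≠5}(α_5 − α_j) = 9·3 = 27 ≡ 5 (mod 11).
Step 5: correct position 5: c_5 = r_5 − e = 9 − 5 ≡ 4 (mod 11). Hence c = [5, 0, 7, 1, 4].
  Check: interpolating c through the α_i gives m(x) = 3 + 1·x (degree < 2) with m(α_i) = c_i for every i, so c is indeed a codeword.


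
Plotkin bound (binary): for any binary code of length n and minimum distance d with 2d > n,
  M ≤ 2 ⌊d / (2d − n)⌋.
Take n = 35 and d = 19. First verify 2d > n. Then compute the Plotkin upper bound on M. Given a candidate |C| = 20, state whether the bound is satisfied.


Plotkin bound M ≤ 12; given |C| = 20 > bound (violated).

Check applicability: 2d = 38, n = 35.
2d − n = 3 > 0, so Plotkin applies.
Compute d/(2d−n) = 19/3 ≈ 6.3333.
⌊d/(2d−n)⌋ = 6.
Plotkin bound: M ≤ 2·6 = 12.
Given |C| = 20, check: VIOLATED.
This |C| is above the Plotkin bound, so no binary code with n = 35, d = 19 and 20 codewords exists.


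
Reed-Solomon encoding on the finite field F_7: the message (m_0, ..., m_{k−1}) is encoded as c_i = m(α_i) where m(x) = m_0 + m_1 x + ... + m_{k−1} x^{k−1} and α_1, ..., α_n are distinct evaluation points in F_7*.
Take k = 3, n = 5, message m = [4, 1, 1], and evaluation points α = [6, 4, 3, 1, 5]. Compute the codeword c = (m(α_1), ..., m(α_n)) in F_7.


c = [4, 3, 2, 6, 6]

Message polynomial: m(x) = 4 + 1·x + 1·x^2 (mod 7).
For each evaluation point α_i, compute m(α_i) mod 7:
  α_1 = 6: Horner steps 1 → 0 → 4, so m(6) = 4.
  α_2 = 4: Horner steps 1 → 5 → 3, so m(4) = 3.
  α_3 = 3: Horner steps 1 → 4 → 2, so m(3) = 2.
  α_4 = 1: Horner steps 1 → 2 → 6, so m(1) = 6.
  α_5 = 5: Horner steps 1 → 6 → 6, so m(5) = 6.
Codeword c = [4, 3, 2, 6, 6] ∈ F_7^5.


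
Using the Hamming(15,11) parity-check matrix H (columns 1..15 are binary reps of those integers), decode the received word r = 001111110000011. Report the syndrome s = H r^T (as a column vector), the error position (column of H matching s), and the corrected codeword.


s = (1, 0, 1, 0)^T, error position = 10, corrected codeword c = 001111110100011

Compute s = H r^T mod 2 one row at a time:
  s_1 = 1 + 0 + 0 + 0 + 0 + 0 + 1 + 1 = 3 ≡ 1 (mod 2).
  s_2 = 1 + 1 + 1 + 1 + 0 + 0 + 1 + 1 = 6 ≡ 0 (mod 2).
  s_3 = 0 + 1 + 1 + 1 + 0 + 0 + 1 + 1 = 5 ≡ 1 (mod 2).
  s_4 = 0 + 1 + 1 + 1 + 0 + 0 + 0 + 1 = 4 ≡ 0 (mod 2).
s = (1, 0, 1, 0)^T — this equals column 10 of H (binary 1010), so error is at position 10.
Correct: flip bit 10 of r = 001111110000011 to get c = 001111110100011.


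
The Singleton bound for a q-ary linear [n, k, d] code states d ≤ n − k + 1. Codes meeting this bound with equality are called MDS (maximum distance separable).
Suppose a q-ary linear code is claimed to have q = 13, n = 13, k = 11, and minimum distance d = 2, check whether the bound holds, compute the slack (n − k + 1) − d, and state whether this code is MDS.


Singleton RHS = n − k + 1 = 3, slack = 1, bound satisfied, not MDS.

Singleton bound: d ≤ n − k + 1.
Here n = 13, k = 11, so n − k + 1 = 3.
Given d = 2, check d ≤ 3: YES.
Slack = (n − k + 1) − d = 1.
The code is NOT MDS (slack = 1 > 0).
Description: the claimed parameters are [13, 11, 2]_13; such a code would be non-MDS.


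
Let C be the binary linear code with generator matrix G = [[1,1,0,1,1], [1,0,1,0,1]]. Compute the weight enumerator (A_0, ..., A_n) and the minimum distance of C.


Weight distribution: A_0 = 1, A_3 = 2, A_4 = 1. Minimum distance d = 3.

Enumerate all 2^2 = 4 messages m ∈ F_2^2.
For each, compute codeword c = mG in F_2^5, then tally its weight.
  m = 00 → c = 00000, weight = 0.
  m = 10 → c = 11011, weight = 4.
  m = 01 → c = 10101, weight = 3.
  m = 11 → c = 01110, weight = 3.
Tally weights:
  weight 0: 1 codewords.
  weight 3: 2 codewords.
  weight 4: 1 codewords.
Minimum distance d = smallest w > 0 with A_w > 0 = 3.
Sanity: Σ A_w = 4 = 2^2 = 4 ✓.


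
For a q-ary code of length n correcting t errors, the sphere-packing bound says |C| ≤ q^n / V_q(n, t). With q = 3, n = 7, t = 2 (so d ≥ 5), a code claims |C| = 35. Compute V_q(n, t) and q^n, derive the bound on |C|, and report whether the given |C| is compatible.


V_q(n, t) = 99, q^n = 2187, Hamming bound = 22, |C| = 35 > bound (violated).

Step 1: Compute V_q(n, t) = Σ_{j=0}^2 C(n, j) (q−1)^j.
  j = 0: C(7,0)·(2)^0 = 1·1 = 1.
  j = 1: C(7,1)·(2)^1 = 7·2 = 14.
  j = 2: C(7,2)·(2)^2 = 21·4 = 84.
  V_q(n, t) = 1 + 14 + 84 = 99.
Step 2: q^n = 3^7 = 2187.
Step 3: Hamming bound ⌊q^n / V_q(n,t)⌋ = ⌊2187/99⌋ = 22.
Step 4: Compare |C| = 35 to 22: violated.
The claimed |C| lies above the Hamming bound, so no 3-ary code of length 7 with d ≥ 5 can have 35 codewords.


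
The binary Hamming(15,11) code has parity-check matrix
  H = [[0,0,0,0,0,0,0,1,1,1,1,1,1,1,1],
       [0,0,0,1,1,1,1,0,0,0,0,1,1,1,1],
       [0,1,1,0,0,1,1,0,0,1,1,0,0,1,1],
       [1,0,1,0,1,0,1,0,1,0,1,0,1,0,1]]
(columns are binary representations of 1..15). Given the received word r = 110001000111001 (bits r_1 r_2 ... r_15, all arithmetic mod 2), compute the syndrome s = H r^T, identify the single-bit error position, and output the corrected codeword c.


s = (0, 1, 1, 1)^T, error position = 7, corrected codeword c = 110001100111001

Compute s = H r^T mod 2 one row at a time:
  s_1 = 0 + 0 + 1 + 1 + 1 + 0 + 0 + 1 = 4 ≡ 0 (mod 2).
  s_2 = 0 + 0 + 1 + 0 + 1 + 0 + 0 + 1 = 3 ≡ 1 (mod 2).
  s_3 = 1 + 0 + 1 + 0 + 1 + 1 + 0 + 1 = 5 ≡ 1 (mod 2).
  s_4 = 1 + 0 + 0 + 0 + 0 + 1 + 0 + 1 = 3 ≡ 1 (mod 2).
s = (0, 1, 1, 1)^T — this equals column 7 of H (binary 0111), so error is at position 7.
Correct: flip bit 7 of r = 110001000111001 to get c = 110001100111001.


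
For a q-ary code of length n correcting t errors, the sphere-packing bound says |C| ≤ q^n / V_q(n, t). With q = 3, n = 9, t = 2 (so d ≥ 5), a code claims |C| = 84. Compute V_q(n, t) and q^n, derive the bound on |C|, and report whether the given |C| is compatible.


V_q(n, t) = 163, q^n = 19683, Hamming bound = 120, |C| = 84 ≤ bound (satisfied).

Step 1: Compute V_q(n, t) = Σ_{j=0}^2 C(n, j) (q−1)^j.
  j = 0: C(9,0)·(2)^0 = 1·1 = 1.
  j = 1: C(9,1)·(2)^1 = 9·2 = 18.
  j = 2: C(9,2)·(2)^2 = 36·4 = 144.
  V_q(n, t) = 1 + 18 + 144 = 163.
Step 2: q^n = 3^9 = 19683.
Step 3: Hamming bound ⌊q^n / V_q(n,t)⌋ = ⌊19683/163⌋ = 120.
Step 4: Compare |C| = 84 to 120: satisfied.
The claimed |C| lies below the Hamming bound.


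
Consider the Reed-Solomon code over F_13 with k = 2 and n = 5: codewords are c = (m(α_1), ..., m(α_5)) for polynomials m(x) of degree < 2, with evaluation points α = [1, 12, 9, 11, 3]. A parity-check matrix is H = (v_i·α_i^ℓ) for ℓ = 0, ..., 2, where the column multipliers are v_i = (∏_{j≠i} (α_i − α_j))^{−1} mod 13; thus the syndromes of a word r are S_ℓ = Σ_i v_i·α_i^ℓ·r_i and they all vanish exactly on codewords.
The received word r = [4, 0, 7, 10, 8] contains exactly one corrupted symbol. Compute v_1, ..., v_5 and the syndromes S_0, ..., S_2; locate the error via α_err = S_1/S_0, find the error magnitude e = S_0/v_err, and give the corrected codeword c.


S = (10, 6, 1), error at position 4, error magnitude e = 12, c = [4, 0, 7, 11, 8].

Step 1: column multipliers v_i = (∏_{j≠i}(α_i − α_j))^{−1} mod 13.
  i = 1 (α = 1): (1−12)(1−9)(1−11)(1−3) = (−11)·(−8)·(−10)·(−2) = 1760 ≡ 5, so v_1 = 5^{−1} = 8 (mod 13).
  i = 2 (α = 12): (12−1)(12−9)(12−11)(12−3) = 11·3·1·9 = 297 ≡ 11, so v_2 = 11^{−1} = 6 (mod 13).
  i = 3 (α = 9): (9−1)(9−12)(9−11)(9−3) = 8·(−3)·(−2)·6 = 288 ≡ 2, so v_3 = 2^{−1} = 7 (mod 13).
  i = 4 (α = 11): (11−1)(11−12)(11−9)(11−3) = 10·(−1)·2·8 = −160 ≡ 9, so v_4 = 9^{−1} = 3 (mod 13).
  i = 5 (α = 3): (3−1)(3−12)(3−9)(3−11) = 2·(−9)·(−6)·(−8) = −864 ≡ 7, so v_5 = 7^{−1} = 2 (mod 13).
  v = [8, 6, 7, 3, 2].
Step 2: syndromes of r = [4, 0, 7, 10, 8] (all sums mod 13).
  S_0 = Σ v_i r_i = 8·4 + 6·0 + 7·7 + 3·10 + 2·8 = 127 ≡ 10.
  S_1 = Σ v_i α_i r_i = 8·1·4 + 6·12·0 + 7·9·7 + 3·11·10 + 2·3·8 = 851 ≡ 6.
  α_i^2 mod 13 = [1, 1, 3, 4, 9].
  S_2 = Σ v_i α_i^2 r_i = 8·1·4 + 6·1·0 + 7·3·7 + 3·4·10 + 2·9·8 = 443 ≡ 1.
  S = (10, 6, 1) ≠ 0, so r is not a codeword (an error is present).
Step 3: locate the error. For a single error e at position i, S_ℓ = v_i·e·α_i^ℓ, so α_err = S_1/S_0.
  S_0^{−1} = 10^{−1} = 4 (mod 13), so α_err = 6·4 = 24 ≡ 11 = α_4. Error position i = 4.
  Consistency check: S_2/S_1 = 1·11 = 11 ≡ 11 = α_err ✓ (single-error assumption holds).
Step 4: error magnitude e = S_0/v_4 = S_0·∏_{j≠4}(α_4 − α_j) = 10·9 = 90 ≡ 12 (mod 13).
Step 5: correct position 4: c_4 = r_4 − e = 10 − 12 ≡ 11 (mod 13). Hence c = [4, 0, 7, 11, 8].
  Check: interpolating c through the α_i gives m(x) = 2 + 2·x (degree < 2) with m(α_i) = c_i for every i, so c is indeed a codeword.


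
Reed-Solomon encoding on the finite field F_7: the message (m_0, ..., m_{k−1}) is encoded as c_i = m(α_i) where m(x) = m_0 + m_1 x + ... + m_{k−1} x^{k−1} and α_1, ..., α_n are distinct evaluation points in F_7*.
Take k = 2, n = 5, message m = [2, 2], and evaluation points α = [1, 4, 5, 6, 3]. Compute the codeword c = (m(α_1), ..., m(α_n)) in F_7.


c = [4, 3, 5, 0, 1]

Message polynomial: m(x) = 2 + 2·x (mod 7).
For each evaluation point α_i, compute m(α_i) mod 7:
  α_1 = 1: Horner steps 2 → 4, so m(1) = 4.
  α_2 = 4: Horner steps 2 → 3, so m(4) = 3.
  α_3 = 5: Horner steps 2 → 5, so m(5) = 5.
  α_4 = 6: Horner steps 2 → 0, so m(6) = 0.
  α_5 = 3: Horner steps 2 → 1, so m(3) = 1.
Codeword c = [4, 3, 5, 0, 1] ∈ F_7^5.


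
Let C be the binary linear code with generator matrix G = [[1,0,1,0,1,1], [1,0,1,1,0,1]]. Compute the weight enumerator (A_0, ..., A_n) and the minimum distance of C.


Weight distribution: A_0 = 1, A_2 = 1, A_4 = 2. Minimum distance d = 2.

Enumerate all 2^2 = 4 messages m ∈ F_2^2.
For each, compute codeword c = mG in F_2^6, then tally its weight.
  m = 00 → c = 000000, weight = 0.
  m = 10 → c = 101011, weight = 4.
  m = 01 → c = 101101, weight = 4.
  m = 11 → c = 000110, weight = 2.
Tally weights:
  weight 0: 1 codewords.
  weight 2: 1 codewords.
  weight 4: 2 codewords.
Minimum distance d = smallest w > 0 with A_w > 0 = 2.
Sanity: Σ A_w = 4 = 2^2 = 4 ✓.
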